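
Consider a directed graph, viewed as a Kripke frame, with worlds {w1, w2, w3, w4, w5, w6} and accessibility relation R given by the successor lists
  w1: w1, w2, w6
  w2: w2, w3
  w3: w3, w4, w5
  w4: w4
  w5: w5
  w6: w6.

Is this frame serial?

Yes

Serial: yes — every world has a successor (e.g. w1 R w1).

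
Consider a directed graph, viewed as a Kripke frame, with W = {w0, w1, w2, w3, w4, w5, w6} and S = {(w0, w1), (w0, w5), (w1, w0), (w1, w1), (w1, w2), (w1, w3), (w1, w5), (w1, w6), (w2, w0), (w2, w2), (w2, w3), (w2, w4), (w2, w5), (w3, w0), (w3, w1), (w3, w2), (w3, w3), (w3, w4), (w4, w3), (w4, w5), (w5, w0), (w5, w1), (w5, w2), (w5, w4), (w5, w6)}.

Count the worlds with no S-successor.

Enumerating: w6.

1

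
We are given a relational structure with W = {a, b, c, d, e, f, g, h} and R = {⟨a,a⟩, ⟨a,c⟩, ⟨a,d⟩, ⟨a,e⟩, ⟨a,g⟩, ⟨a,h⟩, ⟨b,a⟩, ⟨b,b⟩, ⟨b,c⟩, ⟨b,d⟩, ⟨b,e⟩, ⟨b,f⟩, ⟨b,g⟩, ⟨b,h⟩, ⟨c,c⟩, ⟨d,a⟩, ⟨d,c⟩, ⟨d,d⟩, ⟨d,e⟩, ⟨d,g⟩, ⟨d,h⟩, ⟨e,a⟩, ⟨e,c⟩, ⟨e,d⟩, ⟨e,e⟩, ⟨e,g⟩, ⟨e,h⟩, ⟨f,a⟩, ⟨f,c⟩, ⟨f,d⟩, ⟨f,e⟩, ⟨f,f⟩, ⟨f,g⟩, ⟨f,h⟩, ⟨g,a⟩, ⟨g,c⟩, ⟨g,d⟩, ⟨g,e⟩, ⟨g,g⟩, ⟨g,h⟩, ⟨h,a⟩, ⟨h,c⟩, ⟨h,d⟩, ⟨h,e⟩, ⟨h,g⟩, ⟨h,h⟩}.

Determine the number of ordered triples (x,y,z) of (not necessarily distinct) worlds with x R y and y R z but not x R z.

R is transitive; there are no such tuples.

0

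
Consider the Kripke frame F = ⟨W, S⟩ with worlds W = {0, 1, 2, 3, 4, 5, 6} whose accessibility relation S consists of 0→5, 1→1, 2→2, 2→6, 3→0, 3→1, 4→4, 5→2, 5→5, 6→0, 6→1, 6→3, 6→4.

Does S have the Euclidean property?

Euclidean: no — 3 S 0 and 3 S 1, but not 0 S 1.

No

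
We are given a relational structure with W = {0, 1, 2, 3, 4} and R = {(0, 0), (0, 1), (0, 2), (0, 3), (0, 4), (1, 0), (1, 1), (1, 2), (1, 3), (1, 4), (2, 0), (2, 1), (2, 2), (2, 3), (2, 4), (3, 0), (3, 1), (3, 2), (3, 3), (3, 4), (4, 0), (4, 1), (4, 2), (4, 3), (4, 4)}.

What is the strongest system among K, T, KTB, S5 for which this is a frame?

Reflexive (axiom T): yes — every world is R-related to itself.
Symmetric (axiom B): yes — every pair in R has its reverse in R.
Euclidean (axiom 5): yes — any two successors of a common world are R-related.
So F validates K, T, KTB, S5. The strongest is S5.

S5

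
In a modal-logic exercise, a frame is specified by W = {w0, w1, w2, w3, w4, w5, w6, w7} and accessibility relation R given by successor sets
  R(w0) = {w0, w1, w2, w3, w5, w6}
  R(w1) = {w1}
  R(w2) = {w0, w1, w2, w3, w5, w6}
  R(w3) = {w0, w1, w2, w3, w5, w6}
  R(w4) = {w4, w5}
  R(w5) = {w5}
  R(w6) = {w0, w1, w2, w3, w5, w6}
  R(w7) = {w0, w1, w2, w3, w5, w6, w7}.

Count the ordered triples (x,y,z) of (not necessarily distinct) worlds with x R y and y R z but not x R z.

R is transitive; there are no such tuples.

0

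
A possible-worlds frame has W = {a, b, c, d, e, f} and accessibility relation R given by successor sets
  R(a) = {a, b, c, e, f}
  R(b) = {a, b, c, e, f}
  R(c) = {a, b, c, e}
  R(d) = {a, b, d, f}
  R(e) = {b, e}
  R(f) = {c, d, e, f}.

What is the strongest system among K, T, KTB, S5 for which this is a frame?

T

Reflexive (axiom T): yes — every world is R-related to itself.
Symmetric (axiom B): no — a R e but not e R a.
Euclidean (axiom 5): no — a R c and a R f, but not c R f.
So F validates K, T; KTB would additionally require R to be symmetric. The strongest is T.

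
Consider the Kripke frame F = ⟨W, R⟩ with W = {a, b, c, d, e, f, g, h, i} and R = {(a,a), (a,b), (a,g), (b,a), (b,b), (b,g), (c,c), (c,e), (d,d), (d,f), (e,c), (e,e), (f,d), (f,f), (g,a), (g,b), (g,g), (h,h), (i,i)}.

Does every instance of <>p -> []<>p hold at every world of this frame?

Yes

The schema 5 characterises exactly the Euclidean frames.
Euclidean: yes — any two successors of a common world are R-related.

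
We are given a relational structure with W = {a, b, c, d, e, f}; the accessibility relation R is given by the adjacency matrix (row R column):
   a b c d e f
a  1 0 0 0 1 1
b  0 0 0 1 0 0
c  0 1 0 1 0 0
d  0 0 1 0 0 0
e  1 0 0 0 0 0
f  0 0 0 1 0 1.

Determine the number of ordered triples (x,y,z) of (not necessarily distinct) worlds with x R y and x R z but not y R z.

Enumerating: (a,e,e), (a,e,f), (a,f,a), (a,f,e), (b,d,d), (c,b,b), (c,d,b), (c,d,d), (d,c,c), (f,d,d), (f,d,f).

11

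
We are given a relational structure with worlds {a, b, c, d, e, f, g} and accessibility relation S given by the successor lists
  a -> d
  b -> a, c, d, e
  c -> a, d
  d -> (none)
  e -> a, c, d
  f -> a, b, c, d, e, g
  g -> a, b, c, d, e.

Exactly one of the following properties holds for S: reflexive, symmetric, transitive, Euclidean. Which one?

transitive

Reflexive: no — a is not related to itself.
Symmetric: no — a S d but not d S a.
Transitive: yes — every two-step S-path is closed by a direct edge.
Euclidean: no — b S a and b S c, but not a S c.
Only transitive holds.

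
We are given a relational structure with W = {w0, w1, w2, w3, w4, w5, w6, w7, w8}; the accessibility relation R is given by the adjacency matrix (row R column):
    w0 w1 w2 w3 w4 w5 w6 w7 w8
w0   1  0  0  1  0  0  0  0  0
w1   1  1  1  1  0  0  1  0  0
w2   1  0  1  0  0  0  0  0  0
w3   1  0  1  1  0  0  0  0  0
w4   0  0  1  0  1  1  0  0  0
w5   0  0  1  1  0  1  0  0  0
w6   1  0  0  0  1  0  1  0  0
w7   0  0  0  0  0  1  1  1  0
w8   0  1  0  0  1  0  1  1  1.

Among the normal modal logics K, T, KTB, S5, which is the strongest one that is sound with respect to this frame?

T

Reflexive (axiom T): yes — every world is R-related to itself.
Symmetric (axiom B): no — w1 R w0 but not w0 R w1.
Euclidean (axiom 5): no — w1 R w0 and w1 R w2, but not w0 R w2.
So F validates K, T; KTB would additionally require R to be symmetric. The strongest is T.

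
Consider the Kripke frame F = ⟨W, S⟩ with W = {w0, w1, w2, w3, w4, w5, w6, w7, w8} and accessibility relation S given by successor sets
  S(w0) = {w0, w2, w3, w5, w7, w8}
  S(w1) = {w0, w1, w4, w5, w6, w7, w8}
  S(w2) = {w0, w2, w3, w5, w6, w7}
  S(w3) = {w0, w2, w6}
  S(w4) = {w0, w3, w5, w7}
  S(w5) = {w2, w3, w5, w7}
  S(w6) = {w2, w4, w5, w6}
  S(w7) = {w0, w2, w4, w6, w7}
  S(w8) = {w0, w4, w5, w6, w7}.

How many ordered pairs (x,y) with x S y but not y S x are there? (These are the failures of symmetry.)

20

Enumerating: (w0,w5), (w1,w0), (w1,w4), (w1,w5), (w1,w6), (w1,w7), (w1,w8), (w3,w6), (w4,w0), (w4,w3), (w4,w5), (w5,w3), … and 8 more.
Total: 20.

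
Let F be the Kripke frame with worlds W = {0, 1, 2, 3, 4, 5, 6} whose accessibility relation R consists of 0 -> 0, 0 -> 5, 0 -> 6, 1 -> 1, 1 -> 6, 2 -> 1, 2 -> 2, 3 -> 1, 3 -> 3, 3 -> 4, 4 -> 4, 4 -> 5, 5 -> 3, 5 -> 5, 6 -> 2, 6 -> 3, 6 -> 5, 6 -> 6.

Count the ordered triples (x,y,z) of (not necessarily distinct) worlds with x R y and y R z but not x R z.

Enumerating: (0,5,3), (0,6,2), (0,6,3), (1,6,2), (1,6,3), (1,6,5), (2,1,6), (3,1,6), (3,4,5), (4,5,3), (5,3,1), (5,3,4), (6,2,1), (6,3,1), (6,3,4).

15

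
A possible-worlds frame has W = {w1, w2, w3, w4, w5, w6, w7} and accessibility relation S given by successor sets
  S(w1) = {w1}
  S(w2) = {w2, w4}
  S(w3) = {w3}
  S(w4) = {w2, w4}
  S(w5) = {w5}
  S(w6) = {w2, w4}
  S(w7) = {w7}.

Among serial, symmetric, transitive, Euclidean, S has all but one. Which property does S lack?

Serial: yes — every world has a successor (e.g. w1 S w1).
Symmetric: no — w6 S w2 but not w2 S w6.
Transitive: yes — every two-step S-path is closed by a direct edge.
Euclidean: yes — any two successors of a common world are S-related.
Only symmetric fails.

symmetric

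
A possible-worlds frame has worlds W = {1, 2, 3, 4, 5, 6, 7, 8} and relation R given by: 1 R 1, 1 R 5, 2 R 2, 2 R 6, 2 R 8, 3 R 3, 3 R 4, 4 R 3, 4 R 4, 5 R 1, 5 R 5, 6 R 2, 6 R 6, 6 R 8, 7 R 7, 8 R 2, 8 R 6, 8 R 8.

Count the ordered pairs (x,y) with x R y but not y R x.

0

R is symmetric; there are no such tuples.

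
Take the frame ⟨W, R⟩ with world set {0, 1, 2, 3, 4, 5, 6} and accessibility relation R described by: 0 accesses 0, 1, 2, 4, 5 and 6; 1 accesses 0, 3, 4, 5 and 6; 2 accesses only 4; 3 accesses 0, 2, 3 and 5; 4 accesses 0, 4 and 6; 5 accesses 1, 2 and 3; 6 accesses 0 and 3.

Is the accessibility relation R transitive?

No

Transitive: no — 0 R 1 and 1 R 3, but not 0 R 3.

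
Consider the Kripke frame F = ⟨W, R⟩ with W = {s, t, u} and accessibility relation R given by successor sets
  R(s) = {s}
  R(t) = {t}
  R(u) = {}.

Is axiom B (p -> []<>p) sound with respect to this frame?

Axiom B corresponds to the accessibility relation being symmetric.
Symmetric: yes — every pair in R has its reverse in R.

Yes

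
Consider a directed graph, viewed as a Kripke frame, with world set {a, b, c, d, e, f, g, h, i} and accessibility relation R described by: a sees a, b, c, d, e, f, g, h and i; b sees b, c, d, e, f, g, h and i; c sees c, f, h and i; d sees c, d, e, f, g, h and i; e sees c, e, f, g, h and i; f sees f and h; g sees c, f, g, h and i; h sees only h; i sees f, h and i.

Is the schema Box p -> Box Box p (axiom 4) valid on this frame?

The schema 4 characterises exactly the transitive frames.
Transitive: yes — every two-step R-path is closed by a direct edge.

Yes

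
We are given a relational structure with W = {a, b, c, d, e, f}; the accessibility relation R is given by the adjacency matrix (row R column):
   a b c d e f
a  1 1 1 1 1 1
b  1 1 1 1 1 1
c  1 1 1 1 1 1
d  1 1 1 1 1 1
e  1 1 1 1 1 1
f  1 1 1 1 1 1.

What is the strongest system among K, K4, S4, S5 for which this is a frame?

Transitive (axiom 4): yes — every two-step R-path is closed by a direct edge.
Reflexive (axiom T): yes — every world is R-related to itself.
Euclidean (axiom 5): yes — any two successors of a common world are R-related.
So F validates K, K4, S4, S5. The strongest is S5.

S5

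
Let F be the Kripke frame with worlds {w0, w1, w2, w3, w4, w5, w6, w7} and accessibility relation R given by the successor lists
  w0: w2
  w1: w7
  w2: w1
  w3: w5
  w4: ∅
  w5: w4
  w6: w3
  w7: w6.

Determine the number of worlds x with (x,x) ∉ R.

8

Enumerating: w0, w1, w2, w3, w4, w5, w6, w7.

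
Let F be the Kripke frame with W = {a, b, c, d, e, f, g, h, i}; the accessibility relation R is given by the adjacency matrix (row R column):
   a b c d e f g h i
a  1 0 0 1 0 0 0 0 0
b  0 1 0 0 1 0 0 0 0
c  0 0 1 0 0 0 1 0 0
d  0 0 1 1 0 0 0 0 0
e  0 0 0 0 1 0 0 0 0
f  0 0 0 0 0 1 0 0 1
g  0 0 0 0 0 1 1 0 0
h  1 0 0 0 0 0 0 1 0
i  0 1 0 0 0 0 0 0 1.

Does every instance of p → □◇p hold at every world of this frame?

Axiom B corresponds to the accessibility relation being symmetric.
Symmetric: no — a R d but not d R a.

No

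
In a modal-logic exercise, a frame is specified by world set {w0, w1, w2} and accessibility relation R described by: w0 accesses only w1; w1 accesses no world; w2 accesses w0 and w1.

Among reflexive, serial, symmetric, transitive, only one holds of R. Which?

transitive

Reflexive: no — w0 is not related to itself.
Serial: no — w1 has no R-successor.
Symmetric: no — w0 R w1 but not w1 R w0.
Transitive: yes — every two-step R-path is closed by a direct edge.
Only transitive holds.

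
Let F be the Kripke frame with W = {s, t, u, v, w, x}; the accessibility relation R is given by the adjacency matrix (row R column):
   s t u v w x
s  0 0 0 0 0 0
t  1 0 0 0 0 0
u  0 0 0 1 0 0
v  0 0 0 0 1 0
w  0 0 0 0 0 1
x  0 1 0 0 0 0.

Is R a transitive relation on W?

No

Transitive: no — u R v and v R w, but not u R w.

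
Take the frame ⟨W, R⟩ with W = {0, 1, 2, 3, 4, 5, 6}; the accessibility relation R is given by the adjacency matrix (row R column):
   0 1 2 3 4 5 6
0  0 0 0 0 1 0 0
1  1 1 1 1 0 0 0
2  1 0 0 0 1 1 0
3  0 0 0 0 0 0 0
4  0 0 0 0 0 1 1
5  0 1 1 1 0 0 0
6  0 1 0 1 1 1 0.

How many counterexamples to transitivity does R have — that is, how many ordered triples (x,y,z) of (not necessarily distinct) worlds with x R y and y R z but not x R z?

23

Enumerating: (0,4,5), (0,4,6), (1,0,4), (1,2,4), (1,2,5), (2,4,6), (2,5,1), (2,5,2), (2,5,3), (4,5,1), (4,5,2), (4,5,3), … and 11 more.
Total: 23.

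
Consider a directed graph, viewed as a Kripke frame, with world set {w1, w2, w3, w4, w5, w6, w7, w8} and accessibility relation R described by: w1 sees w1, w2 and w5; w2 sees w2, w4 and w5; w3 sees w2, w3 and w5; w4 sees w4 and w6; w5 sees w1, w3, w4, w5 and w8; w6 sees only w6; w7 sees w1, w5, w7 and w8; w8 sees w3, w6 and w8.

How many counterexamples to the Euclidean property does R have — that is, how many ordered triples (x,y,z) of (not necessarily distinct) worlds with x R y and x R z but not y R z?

Enumerating: (w1,w2,w1), (w1,w5,w2), (w2,w4,w2), (w2,w4,w5), (w2,w5,w2), (w3,w2,w3), (w3,w5,w2), (w4,w6,w4), (w5,w1,w3), (w5,w1,w4), (w5,w1,w8), (w5,w3,w1), … and 19 more.
Total: 31.

31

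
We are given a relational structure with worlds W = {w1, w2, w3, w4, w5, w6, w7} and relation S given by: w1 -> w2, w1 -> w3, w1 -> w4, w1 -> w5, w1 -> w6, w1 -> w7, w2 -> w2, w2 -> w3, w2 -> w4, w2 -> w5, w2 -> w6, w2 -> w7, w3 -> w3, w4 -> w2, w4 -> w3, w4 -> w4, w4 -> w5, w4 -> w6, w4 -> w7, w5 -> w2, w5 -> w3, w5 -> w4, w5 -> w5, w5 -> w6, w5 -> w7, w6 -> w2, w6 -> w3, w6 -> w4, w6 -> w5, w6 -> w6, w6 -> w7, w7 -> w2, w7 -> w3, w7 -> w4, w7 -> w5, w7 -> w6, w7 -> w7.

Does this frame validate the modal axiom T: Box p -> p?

Axiom T corresponds to the accessibility relation being reflexive.
Reflexive: no — w1 is not related to itself.

No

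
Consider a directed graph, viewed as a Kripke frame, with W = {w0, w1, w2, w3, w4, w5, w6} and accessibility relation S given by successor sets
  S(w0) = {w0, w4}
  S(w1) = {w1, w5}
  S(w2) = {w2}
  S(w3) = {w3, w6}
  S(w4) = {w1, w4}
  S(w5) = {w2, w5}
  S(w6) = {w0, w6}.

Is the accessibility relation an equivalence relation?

Reflexive: yes — every world is S-related to itself.
Symmetric: no — w0 S w4 but not w4 S w0.
Transitive: no — w0 S w4 and w4 S w1, but not w0 S w1.
So S is not an equivalence relation.

No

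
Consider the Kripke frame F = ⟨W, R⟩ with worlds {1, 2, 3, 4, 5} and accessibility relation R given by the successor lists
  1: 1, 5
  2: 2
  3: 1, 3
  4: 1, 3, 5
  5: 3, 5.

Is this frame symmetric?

Symmetric: no — 1 R 5 but not 5 R 1.

No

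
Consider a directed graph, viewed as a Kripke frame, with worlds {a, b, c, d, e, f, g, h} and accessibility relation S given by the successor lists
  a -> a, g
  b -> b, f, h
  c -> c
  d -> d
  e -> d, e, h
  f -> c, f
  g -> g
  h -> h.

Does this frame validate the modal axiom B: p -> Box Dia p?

No

Axiom B corresponds to the accessibility relation being symmetric.
Symmetric: no — a S g but not g S a.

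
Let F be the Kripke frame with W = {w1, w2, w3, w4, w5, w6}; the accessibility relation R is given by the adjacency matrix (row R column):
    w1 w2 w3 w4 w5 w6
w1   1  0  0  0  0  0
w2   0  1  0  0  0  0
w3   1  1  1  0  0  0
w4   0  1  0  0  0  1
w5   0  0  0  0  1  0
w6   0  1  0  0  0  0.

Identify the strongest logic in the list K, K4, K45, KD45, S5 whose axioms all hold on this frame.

K4

Transitive (axiom 4): yes — every two-step R-path is closed by a direct edge.
Euclidean (axiom 5): no — w3 R w1 and w3 R w2, but not w1 R w2.
Serial (axiom D): yes — every world has a successor (e.g. w1 R w1).
Reflexive (axiom T): no — w4 is not related to itself.
So F validates K, K4; K45 would additionally require R to be Euclidean. The strongest is K4.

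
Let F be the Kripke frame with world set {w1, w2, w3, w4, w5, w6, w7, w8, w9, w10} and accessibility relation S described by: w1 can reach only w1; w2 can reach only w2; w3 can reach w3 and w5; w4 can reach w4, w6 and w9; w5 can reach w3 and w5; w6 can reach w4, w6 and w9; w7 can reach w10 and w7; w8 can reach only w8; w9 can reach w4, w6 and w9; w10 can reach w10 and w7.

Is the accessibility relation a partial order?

Reflexive: yes — every world is S-related to itself.
Transitive: yes — every two-step S-path is closed by a direct edge.
Antisymmetric: no — w10 S w7 and w7 S w10 with w10 ≠ w7.
So S is not a partial order.

No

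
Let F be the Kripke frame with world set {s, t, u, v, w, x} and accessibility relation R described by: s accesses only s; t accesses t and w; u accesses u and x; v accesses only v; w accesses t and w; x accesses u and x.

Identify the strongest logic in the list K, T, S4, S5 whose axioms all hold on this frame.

Reflexive (axiom T): yes — every world is R-related to itself.
Transitive (axiom 4): yes — every two-step R-path is closed by a direct edge.
Euclidean (axiom 5): yes — any two successors of a common world are R-related.
So F validates K, T, S4, S5. The strongest is S5.

S5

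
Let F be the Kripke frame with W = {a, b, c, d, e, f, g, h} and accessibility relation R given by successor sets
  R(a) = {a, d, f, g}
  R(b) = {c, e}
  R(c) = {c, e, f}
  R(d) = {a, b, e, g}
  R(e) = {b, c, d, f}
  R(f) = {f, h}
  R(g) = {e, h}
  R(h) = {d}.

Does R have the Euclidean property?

Euclidean: no — a R d and a R f, but not d R f.

No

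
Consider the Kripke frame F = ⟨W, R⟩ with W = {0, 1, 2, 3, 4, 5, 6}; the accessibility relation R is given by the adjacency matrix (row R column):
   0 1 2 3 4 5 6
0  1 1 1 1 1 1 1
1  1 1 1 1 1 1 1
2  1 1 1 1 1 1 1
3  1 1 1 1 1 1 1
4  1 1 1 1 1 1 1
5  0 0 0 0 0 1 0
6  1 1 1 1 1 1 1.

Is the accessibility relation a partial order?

No

Reflexive: yes — every world is R-related to itself.
Transitive: yes — every two-step R-path is closed by a direct edge.
Antisymmetric: no — 0 R 1 and 1 R 0 with 0 ≠ 1.
So R is not a partial order.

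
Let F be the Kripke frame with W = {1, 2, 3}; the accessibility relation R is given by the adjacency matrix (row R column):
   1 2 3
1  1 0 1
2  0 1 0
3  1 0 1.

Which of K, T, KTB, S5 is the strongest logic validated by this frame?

Reflexive (axiom T): yes — every world is R-related to itself.
Symmetric (axiom B): yes — every pair in R has its reverse in R.
Euclidean (axiom 5): yes — any two successors of a common world are R-related.
So F validates K, T, KTB, S5. The strongest is S5.

S5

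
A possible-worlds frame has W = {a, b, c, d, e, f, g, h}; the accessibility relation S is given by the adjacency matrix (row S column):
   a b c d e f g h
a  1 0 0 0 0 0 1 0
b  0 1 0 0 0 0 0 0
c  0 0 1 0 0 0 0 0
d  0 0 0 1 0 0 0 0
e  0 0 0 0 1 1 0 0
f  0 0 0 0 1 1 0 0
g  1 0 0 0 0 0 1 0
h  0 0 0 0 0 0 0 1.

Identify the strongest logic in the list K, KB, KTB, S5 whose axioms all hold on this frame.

S5

Symmetric (axiom B): yes — every pair in S has its reverse in S.
Reflexive (axiom T): yes — every world is S-related to itself.
Euclidean (axiom 5): yes — any two successors of a common world are S-related.
So F validates K, KB, KTB, S5. The strongest is S5.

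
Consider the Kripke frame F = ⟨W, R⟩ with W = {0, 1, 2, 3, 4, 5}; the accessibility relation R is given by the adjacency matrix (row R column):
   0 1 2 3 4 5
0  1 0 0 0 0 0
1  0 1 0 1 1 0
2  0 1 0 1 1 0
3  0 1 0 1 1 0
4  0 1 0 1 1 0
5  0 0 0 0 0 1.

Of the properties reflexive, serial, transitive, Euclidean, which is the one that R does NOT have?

Reflexive: no — 2 is not related to itself.
Serial: yes — every world has a successor (e.g. 0 R 0).
Transitive: yes — every two-step R-path is closed by a direct edge.
Euclidean: yes — any two successors of a common world are R-related.
Only reflexive fails.

reflexive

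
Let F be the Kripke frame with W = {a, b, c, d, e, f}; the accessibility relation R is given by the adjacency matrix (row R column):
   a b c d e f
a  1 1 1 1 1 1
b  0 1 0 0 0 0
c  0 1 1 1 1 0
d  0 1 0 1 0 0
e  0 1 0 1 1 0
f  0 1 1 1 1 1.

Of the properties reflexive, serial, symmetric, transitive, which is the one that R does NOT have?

Reflexive: yes — every world is R-related to itself.
Serial: yes — every world has a successor (e.g. a R a).
Symmetric: no — a R b but not b R a.
Transitive: yes — every two-step R-path is closed by a direct edge.
Only symmetric fails.

symmetric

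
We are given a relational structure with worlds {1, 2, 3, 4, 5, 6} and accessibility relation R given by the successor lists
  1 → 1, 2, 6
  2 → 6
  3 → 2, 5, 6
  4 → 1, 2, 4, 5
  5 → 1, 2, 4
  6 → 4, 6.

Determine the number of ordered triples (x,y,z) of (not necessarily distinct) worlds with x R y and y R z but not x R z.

13

Enumerating: (1,6,4), (2,6,4), (3,5,1), (3,5,4), (3,6,4), (4,1,6), (4,2,6), (5,1,6), (5,2,6), (5,4,5), (6,4,1), (6,4,2), (6,4,5).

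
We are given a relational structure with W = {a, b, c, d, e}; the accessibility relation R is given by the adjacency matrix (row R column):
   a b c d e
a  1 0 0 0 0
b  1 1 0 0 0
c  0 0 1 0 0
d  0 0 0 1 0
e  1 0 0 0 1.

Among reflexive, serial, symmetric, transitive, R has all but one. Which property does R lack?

symmetric

Reflexive: yes — every world is R-related to itself.
Serial: yes — every world has a successor (e.g. a R a).
Symmetric: no — b R a but not a R b.
Transitive: yes — every two-step R-path is closed by a direct edge.
Only symmetric fails.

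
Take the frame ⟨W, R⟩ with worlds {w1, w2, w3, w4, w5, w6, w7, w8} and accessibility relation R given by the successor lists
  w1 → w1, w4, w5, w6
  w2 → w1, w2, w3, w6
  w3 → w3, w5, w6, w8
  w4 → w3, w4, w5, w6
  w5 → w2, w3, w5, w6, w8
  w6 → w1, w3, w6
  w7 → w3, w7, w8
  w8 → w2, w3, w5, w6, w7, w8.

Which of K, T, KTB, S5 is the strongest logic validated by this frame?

T

Reflexive (axiom T): yes — every world is R-related to itself.
Symmetric (axiom B): no — w1 R w4 but not w4 R w1.
Euclidean (axiom 5): no — w1 R w5 and w1 R w4, but not w5 R w4.
So F validates K, T; KTB would additionally require R to be symmetric. The strongest is T.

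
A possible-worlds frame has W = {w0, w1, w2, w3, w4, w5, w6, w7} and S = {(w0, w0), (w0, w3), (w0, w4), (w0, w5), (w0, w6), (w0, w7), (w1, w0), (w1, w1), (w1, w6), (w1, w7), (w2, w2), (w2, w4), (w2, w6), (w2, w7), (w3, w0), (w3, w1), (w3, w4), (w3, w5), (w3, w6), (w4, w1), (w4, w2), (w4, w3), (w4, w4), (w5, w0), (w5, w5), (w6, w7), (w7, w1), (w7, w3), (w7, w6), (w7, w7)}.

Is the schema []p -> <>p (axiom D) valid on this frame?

By correspondence theory, D is valid on a frame iff S is serial.
Serial: yes — every world has a successor (e.g. w0 S w0).

Yes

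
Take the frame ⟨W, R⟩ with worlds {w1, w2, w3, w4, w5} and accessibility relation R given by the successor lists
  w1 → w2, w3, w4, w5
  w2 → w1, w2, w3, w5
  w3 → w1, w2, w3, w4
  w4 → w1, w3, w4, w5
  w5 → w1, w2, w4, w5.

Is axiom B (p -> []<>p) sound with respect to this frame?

By correspondence theory, B is valid on a frame iff R is symmetric.
Symmetric: yes — every pair in R has its reverse in R.

Yes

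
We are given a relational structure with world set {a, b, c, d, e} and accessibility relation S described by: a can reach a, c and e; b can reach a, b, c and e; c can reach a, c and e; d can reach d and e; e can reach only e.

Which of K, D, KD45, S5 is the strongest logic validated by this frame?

Serial (axiom D): yes — every world has a successor (e.g. a S a).
Euclidean (axiom 5): no — a S e and a S c, but not e S c.
Transitive (axiom 4): yes — every two-step S-path is closed by a direct edge.
Reflexive (axiom T): yes — every world is S-related to itself.
So F validates K, D; KD45 would additionally require S to be Euclidean. The strongest is D.

D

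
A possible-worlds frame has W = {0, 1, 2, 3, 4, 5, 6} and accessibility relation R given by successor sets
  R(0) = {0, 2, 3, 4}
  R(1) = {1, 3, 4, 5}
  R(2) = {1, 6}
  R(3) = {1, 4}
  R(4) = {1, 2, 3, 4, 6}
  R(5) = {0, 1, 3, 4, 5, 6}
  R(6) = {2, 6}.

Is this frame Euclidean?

No

Euclidean: no — 0 R 2 and 0 R 3, but not 2 R 3.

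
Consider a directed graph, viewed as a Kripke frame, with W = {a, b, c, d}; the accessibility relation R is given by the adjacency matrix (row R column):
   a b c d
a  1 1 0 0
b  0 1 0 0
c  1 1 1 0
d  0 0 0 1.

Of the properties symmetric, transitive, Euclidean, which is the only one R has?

Symmetric: no — a R b but not b R a.
Transitive: yes — every two-step R-path is closed by a direct edge.
Euclidean: no — c R b and c R a, but not b R a.
Only transitive holds.

transitive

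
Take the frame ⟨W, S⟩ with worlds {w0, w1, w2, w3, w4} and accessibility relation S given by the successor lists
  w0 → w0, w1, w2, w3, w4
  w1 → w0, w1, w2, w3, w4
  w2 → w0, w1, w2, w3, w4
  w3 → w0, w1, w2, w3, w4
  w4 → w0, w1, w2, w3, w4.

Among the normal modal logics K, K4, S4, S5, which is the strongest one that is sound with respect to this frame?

Transitive (axiom 4): yes — every two-step S-path is closed by a direct edge.
Reflexive (axiom T): yes — every world is S-related to itself.
Euclidean (axiom 5): yes — any two successors of a common world are S-related.
So F validates K, K4, S4, S5. The strongest is S5.

S5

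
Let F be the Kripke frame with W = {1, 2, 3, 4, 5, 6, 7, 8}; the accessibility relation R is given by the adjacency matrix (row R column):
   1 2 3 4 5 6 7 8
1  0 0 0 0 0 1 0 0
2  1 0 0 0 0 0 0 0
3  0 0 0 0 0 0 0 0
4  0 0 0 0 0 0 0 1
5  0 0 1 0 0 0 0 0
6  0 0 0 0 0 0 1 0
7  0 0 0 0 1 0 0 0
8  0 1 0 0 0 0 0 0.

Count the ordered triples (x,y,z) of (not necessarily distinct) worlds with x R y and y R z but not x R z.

6

Enumerating: (1,6,7), (2,1,6), (4,8,2), (6,7,5), (7,5,3), (8,2,1).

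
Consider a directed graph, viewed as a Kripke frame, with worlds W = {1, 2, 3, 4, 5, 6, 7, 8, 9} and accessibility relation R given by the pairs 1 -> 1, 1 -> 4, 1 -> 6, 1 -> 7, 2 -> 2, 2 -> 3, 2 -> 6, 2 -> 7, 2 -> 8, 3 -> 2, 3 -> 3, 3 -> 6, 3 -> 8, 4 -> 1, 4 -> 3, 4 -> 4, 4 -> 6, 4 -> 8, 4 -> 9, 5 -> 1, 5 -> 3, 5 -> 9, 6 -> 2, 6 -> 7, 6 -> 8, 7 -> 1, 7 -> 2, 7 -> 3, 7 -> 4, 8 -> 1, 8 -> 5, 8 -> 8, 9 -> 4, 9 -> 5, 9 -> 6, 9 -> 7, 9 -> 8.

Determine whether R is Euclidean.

No

Euclidean: no — 1 R 4 and 1 R 7, but not 4 R 7.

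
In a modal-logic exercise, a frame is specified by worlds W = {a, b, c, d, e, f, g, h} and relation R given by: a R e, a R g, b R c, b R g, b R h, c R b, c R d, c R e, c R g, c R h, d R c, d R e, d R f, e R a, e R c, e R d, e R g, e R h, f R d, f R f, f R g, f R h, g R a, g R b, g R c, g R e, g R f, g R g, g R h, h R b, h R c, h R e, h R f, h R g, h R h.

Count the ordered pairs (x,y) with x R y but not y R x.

R is symmetric; there are no such tuples.

0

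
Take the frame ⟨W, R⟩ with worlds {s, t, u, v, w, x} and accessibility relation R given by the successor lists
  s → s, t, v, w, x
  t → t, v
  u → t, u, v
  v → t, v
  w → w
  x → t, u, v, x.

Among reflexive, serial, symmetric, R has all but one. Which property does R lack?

Reflexive: yes — every world is R-related to itself.
Serial: yes — every world has a successor (e.g. s R s).
Symmetric: no — s R t but not t R s.
Only symmetric fails.

symmetric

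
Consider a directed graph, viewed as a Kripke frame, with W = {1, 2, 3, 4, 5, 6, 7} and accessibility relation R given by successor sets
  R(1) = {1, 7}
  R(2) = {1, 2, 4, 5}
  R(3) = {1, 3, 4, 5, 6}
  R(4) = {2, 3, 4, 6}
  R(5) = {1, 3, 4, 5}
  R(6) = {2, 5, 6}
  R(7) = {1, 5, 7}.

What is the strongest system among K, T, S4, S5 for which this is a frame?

Reflexive (axiom T): yes — every world is R-related to itself.
Transitive (axiom 4): no — 1 R 7 and 7 R 5, but not 1 R 5.
Euclidean (axiom 5): no — 2 R 1 and 2 R 4, but not 1 R 4.
So F validates K, T; S4 would additionally require R to be transitive. The strongest is T.

T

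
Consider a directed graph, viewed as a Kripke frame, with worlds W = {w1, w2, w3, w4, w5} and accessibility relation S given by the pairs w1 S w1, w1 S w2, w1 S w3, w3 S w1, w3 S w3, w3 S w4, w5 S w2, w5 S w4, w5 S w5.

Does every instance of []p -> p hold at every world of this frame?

No

By correspondence theory, T is valid on a frame iff S is reflexive.
Reflexive: no — w2 is not related to itself.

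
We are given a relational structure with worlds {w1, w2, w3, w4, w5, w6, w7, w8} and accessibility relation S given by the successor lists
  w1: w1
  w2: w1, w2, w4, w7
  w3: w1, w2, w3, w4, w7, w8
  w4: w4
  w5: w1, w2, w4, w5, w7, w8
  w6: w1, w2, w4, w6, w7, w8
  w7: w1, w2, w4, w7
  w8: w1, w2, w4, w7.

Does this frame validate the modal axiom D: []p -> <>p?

By correspondence theory, D is valid on a frame iff S is serial.
Serial: yes — every world has a successor (e.g. w1 S w1).

Yes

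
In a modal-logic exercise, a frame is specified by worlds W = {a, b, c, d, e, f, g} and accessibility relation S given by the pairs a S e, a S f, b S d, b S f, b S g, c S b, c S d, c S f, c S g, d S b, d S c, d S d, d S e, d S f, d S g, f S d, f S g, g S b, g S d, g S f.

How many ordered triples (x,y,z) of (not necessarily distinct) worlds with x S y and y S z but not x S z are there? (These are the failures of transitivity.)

19

Enumerating: (a,f,d), (a,f,g), (b,d,b), (b,d,c), (b,d,e), (b,g,b), (c,d,c), (c,d,e), (f,d,b), (f,d,c), (f,d,e), (f,d,f), … and 7 more.
Total: 19.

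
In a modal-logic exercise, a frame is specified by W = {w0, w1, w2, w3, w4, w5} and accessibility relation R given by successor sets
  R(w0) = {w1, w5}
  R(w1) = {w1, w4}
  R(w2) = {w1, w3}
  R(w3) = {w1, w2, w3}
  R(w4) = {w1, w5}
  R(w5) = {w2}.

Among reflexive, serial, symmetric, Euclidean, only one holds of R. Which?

Reflexive: no — w0 is not related to itself.
Serial: yes — every world has a successor (e.g. w0 R w1).
Symmetric: no — w0 R w1 but not w1 R w0.
Euclidean: no — w0 R w1 and w0 R w5, but not w1 R w5.
Only serial holds.

serial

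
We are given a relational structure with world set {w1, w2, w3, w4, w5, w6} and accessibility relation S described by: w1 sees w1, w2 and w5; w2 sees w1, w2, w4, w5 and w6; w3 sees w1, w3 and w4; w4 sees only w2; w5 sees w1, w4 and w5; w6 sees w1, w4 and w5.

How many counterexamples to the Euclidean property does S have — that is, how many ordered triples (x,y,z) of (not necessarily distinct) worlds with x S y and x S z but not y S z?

24

Enumerating: (w1,w5,w2), (w2,w1,w4), (w2,w1,w6), (w2,w4,w1), (w2,w4,w4), (w2,w4,w5), (w2,w4,w6), (w2,w5,w2), (w2,w5,w6), (w2,w6,w2), (w2,w6,w6), (w3,w1,w3), … and 12 more.
Total: 24.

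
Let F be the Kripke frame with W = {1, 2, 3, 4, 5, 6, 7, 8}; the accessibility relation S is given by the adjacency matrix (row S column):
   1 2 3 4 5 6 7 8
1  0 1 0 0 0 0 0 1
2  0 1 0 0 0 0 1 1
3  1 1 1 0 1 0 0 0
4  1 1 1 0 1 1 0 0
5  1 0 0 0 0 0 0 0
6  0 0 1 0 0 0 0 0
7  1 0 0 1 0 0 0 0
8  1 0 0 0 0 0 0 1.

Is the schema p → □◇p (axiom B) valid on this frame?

Axiom B corresponds to the accessibility relation being symmetric.
Symmetric: no — 1 S 2 but not 2 S 1.

No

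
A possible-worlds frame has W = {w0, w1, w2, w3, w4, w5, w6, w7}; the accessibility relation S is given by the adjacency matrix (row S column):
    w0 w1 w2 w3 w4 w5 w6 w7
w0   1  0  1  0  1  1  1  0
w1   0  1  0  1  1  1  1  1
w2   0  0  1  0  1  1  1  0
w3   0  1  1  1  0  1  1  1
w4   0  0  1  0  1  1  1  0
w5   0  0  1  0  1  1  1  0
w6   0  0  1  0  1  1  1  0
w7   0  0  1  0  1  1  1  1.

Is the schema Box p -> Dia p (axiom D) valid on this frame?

By correspondence theory, D is valid on a frame iff S is serial.
Serial: yes — every world has a successor (e.g. w0 S w0).

Yes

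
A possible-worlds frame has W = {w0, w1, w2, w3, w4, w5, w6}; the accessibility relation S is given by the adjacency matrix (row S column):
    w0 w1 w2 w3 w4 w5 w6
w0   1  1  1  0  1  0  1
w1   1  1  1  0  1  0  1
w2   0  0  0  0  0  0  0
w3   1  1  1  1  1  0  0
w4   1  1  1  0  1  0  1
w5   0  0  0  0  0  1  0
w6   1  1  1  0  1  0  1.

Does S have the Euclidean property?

No

Euclidean: no — w0 S w2 and w0 S w1, but not w2 S w1.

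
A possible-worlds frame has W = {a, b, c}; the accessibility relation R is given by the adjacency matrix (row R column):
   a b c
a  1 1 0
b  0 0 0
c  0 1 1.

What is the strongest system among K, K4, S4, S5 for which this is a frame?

K4

Transitive (axiom 4): yes — every two-step R-path is closed by a direct edge.
Reflexive (axiom T): no — b is not related to itself.
Euclidean (axiom 5): no — a R b and a R a, but not b R a.
So F validates K, K4; S4 would additionally require R to be reflexive. The strongest is K4.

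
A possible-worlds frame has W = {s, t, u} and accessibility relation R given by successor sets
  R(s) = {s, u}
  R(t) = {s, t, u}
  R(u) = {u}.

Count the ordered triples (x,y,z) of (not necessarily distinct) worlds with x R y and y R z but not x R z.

R is transitive; there are no such tuples.

0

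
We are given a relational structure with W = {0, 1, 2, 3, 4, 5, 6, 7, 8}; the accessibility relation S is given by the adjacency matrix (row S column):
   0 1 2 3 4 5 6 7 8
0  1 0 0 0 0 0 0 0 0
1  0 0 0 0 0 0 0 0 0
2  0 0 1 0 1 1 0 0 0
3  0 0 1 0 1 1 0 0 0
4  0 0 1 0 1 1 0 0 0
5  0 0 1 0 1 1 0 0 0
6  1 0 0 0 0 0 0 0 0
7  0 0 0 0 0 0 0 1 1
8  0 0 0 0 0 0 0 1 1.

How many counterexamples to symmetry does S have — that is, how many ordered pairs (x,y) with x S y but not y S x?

4

Enumerating: (3,2), (3,4), (3,5), (6,0).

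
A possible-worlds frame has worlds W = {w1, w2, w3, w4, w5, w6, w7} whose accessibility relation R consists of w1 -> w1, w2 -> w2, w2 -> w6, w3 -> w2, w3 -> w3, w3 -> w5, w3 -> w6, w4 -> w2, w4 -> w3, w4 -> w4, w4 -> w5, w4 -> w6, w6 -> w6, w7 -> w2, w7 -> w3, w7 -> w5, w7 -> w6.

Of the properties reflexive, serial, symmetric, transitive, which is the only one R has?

transitive

Reflexive: no — w5 is not related to itself.
Serial: no — w5 has no R-successor.
Symmetric: no — w2 R w6 but not w6 R w2.
Transitive: yes — every two-step R-path is closed by a direct edge.
Only transitive holds.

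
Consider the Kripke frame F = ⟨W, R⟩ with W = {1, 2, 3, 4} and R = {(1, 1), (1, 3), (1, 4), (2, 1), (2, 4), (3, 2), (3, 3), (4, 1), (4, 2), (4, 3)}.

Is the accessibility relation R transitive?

No

Transitive: no — 1 R 3 and 3 R 2, but not 1 R 2.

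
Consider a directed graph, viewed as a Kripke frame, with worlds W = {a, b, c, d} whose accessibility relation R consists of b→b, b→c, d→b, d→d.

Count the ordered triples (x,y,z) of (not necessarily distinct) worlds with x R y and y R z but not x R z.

1

Enumerating: (d,b,c).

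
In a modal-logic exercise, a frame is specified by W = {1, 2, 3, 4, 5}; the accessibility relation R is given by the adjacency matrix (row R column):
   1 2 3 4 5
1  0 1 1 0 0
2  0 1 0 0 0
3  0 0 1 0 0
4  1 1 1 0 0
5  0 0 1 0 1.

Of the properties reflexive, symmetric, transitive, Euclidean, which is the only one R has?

Reflexive: no — 1 is not related to itself.
Symmetric: no — 1 R 2 but not 2 R 1.
Transitive: yes — every two-step R-path is closed by a direct edge.
Euclidean: no — 1 R 2 and 1 R 3, but not 2 R 3.
Only transitive holds.

transitive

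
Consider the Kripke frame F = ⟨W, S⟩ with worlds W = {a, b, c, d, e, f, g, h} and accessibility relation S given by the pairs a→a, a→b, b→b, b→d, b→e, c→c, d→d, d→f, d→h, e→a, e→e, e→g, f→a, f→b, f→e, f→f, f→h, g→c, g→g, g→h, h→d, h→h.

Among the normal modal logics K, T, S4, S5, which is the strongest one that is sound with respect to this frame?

T

Reflexive (axiom T): yes — every world is S-related to itself.
Transitive (axiom 4): no — a S b and b S d, but not a S d.
Euclidean (axiom 5): no — b S d and b S e, but not d S e.
So F validates K, T; S4 would additionally require S to be transitive. The strongest is T.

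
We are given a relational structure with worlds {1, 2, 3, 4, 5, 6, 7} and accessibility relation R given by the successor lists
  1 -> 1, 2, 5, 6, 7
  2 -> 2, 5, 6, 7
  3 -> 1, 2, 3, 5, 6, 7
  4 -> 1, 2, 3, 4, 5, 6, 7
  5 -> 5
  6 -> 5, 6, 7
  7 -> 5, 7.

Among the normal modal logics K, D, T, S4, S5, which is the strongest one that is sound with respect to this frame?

S4

Serial (axiom D): yes — every world has a successor (e.g. 1 R 1).
Reflexive (axiom T): yes — every world is R-related to itself.
Transitive (axiom 4): yes — every two-step R-path is closed by a direct edge.
Euclidean (axiom 5): no — 1 R 5 and 1 R 2, but not 5 R 2.
So F validates K, D, T, S4; S5 would additionally require R to be Euclidean. The strongest is S4.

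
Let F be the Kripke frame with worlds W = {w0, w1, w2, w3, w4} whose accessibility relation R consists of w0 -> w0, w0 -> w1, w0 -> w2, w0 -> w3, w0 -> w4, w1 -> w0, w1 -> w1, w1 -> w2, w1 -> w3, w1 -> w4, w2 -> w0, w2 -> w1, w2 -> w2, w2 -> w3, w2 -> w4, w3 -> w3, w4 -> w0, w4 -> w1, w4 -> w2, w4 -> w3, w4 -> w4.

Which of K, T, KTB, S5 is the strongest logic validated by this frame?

T

Reflexive (axiom T): yes — every world is R-related to itself.
Symmetric (axiom B): no — w0 R w3 but not w3 R w0.
Euclidean (axiom 5): no — w0 R w3 and w0 R w1, but not w3 R w1.
So F validates K, T; KTB would additionally require R to be symmetric. The strongest is T.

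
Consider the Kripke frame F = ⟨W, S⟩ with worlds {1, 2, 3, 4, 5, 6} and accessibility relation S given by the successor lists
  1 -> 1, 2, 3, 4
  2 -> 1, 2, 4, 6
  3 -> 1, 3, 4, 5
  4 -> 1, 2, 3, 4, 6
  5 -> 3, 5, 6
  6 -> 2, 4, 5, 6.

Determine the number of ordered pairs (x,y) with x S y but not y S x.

S is symmetric; there are no such tuples.

0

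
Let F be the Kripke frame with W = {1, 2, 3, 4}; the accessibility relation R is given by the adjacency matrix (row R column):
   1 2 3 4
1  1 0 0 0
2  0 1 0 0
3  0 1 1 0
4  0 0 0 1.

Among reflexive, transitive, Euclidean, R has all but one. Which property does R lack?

Euclidean

Reflexive: yes — every world is R-related to itself.
Transitive: yes — every two-step R-path is closed by a direct edge.
Euclidean: no — 3 R 2 and 3 R 3, but not 2 R 3.
Only Euclidean fails.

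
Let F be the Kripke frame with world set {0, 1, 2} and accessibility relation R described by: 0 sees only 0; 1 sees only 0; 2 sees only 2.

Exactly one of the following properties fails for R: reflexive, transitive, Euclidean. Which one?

Reflexive: no — 1 is not related to itself.
Transitive: yes — every two-step R-path is closed by a direct edge.
Euclidean: yes — any two successors of a common world are R-related.
Only reflexive fails.

reflexive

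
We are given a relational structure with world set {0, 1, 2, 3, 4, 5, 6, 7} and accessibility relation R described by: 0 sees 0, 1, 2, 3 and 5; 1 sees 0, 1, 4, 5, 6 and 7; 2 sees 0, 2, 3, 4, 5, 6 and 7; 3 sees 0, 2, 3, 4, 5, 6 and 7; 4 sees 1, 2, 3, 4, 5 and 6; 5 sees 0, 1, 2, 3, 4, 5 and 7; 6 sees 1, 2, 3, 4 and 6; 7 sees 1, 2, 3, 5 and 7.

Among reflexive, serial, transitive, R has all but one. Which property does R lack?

Reflexive: yes — every world is R-related to itself.
Serial: yes — every world has a successor (e.g. 0 R 0).
Transitive: no — 0 R 1 and 1 R 4, but not 0 R 4.
Only transitive fails.

transitive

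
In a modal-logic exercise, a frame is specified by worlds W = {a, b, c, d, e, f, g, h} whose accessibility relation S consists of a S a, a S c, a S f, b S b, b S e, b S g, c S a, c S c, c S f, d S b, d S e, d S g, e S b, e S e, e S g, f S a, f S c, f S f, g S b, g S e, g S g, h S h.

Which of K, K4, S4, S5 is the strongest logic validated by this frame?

Transitive (axiom 4): yes — every two-step S-path is closed by a direct edge.
Reflexive (axiom T): no — d is not related to itself.
Euclidean (axiom 5): yes — any two successors of a common world are S-related.
So F validates K, K4; S4 would additionally require S to be reflexive. The strongest is K4.

K4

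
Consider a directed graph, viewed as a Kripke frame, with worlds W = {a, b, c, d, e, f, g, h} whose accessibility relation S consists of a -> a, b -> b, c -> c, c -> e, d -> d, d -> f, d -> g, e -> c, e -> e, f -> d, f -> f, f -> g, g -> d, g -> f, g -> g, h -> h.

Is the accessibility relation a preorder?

Yes

Reflexive: yes — every world is S-related to itself.
Transitive: yes — every two-step S-path is closed by a direct edge.
So S is a preorder.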